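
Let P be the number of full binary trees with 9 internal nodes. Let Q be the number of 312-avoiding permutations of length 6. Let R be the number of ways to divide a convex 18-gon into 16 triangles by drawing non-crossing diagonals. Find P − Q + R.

35362400

Full binary trees with n internal nodes are counted by C_n; here n = 9. So P = C_9 = 4862.
For any fixed pattern of length 3, the pattern-avoiding permutations of [6] number C_6. So Q = C_6 = 132.
A convex 18-gon is triangulated into 16 triangles, and the number of such triangulations is the Catalan number C_{18−2} = C_16. So R = C_16 = 35357670.
P − Q + R = 4862 − 132 + 35357670 = 35362400.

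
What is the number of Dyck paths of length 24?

208012

A Dyck path with 12 up-steps and 12 down-steps has semilength 12, so there are C_12 of them.
C_12 = 208012.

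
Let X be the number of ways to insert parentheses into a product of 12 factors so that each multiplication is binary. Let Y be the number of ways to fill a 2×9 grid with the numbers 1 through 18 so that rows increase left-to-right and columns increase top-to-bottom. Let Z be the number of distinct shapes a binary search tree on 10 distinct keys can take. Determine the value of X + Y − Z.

46852

Bracketing 12 factors into binary products is counted by C_{12−1} = C_11. So X = C_11 = 58786.
Standard Young tableaux of shape 2×n are counted by C_n; here n = 9. So Y = C_9 = 4862.
There are C_n binary search tree shapes on n keys; with n = 10 that is C_10. So Z = C_10 = 16796.
X + Y − Z = 58786 + 4862 − 16796 = 46852.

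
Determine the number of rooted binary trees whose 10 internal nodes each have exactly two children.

16796

Full binary trees with n internal nodes are counted by C_n; here n = 10.
C_10 = 16796.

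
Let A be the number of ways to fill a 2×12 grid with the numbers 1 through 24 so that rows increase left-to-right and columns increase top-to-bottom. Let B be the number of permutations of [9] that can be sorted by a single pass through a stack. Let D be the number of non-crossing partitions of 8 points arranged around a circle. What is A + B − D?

211444

By the hook-length formula (or a Dyck-path bijection), SYT of shape 2×12 number C_12. So A = C_12 = 208012.
Stack-sortable permutations are exactly the 231-avoiding ones, counted by C_n; here n = 9. So B = C_9 = 4862.
The non-crossing partitions of [8] form a lattice of size C_8. So D = C_8 = 1430.
A + B − D = 208012 + 4862 − 1430 = 211444.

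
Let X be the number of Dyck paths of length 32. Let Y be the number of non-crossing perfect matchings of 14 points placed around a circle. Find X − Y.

35357241

A Dyck path with 16 up-steps and 16 down-steps has semilength 16, so there are C_16 of them. So X = C_16 = 35357670.
Non-crossing perfect matchings of 2n points on a circle are counted by C_n; with 14 points, n = 7. So Y = C_7 = 429.
X − Y = 35357670 − 429 = 35357241.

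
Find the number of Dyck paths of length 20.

16796

Paths of 10 up- and 10 down-steps that never dip below the axis are Dyck paths; their count is C_10.
C_10 = C(20,10)/11 = 184756/11 = 16796.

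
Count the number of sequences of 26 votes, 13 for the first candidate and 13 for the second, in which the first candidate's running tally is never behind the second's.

742900

Ballot sequences with n votes each where one side never trails are Dyck words, counted by C_n; here n = 13.
C_13 = 742900.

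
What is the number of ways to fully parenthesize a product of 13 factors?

Ways to associate a product of 13 factors correspond to binary trees on 13 leaves, so the count is C_12.
C_12 = C(24,12)/13 = 2704156/13 = 208012.

208012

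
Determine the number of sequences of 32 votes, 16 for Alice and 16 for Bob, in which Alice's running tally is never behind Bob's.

35357670

Ballot sequences with n votes each where one side never trails are Dyck words, counted by C_n; here n = 16.
C_16 = C_15 · 2(2·15+1)/(15+2) = 9694845 · 62/17 = 35357670.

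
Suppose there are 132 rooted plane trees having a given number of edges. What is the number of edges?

6

Rooted ordered trees with n edges are counted by C_n; 132 = C_6.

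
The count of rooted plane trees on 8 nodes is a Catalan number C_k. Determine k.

7

Rooted ordered (plane) trees on m nodes have m−1 edges and are counted by C_{m−1}; m = 8 gives C_7.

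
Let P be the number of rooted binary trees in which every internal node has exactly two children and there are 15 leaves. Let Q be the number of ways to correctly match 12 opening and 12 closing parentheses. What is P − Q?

2466428

Full binary trees with 15 leaves have 15−1 = 14 internal nodes, so there are C_14 of them. So P = C_14 = 2674440.
A balanced arrangement of 12 bracket pairs is a Dyck word of semilength 12, so the count is C_12. So Q = C_12 = 208012.
P − Q = 2674440 − 208012 = 2466428.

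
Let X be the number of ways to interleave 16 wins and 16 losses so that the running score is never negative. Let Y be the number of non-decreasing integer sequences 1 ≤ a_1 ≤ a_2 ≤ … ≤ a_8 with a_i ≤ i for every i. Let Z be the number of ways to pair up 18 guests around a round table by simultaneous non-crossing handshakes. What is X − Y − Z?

Reading a vote for the leader as '(' and for the other as ')' turns such a sequence into a balanced string of 16 pairs, so the count is C_16. So X = C_16 = 35357670.
Such sub-staircase sequences of length n are counted by C_n; here n = 8. So Y = C_8 = 1430.
With 18 = 2·9 people, non-crossing handshake pairings are non-crossing perfect matchings on a circle, counted by C_9. So Z = C_9 = 4862.
X − Y − Z = 35357670 − 1430 − 4862 = 35351378.

35351378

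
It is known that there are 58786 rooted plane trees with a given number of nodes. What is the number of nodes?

12

Rooted ordered trees on m nodes are counted by C_{m−1}; 58786 = C_11.
So the index is 11, and the number of nodes is 11 + 1 = 12.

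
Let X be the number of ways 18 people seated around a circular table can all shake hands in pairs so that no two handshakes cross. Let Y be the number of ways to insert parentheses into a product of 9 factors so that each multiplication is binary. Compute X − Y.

With 18 = 2·9 people, non-crossing handshake pairings are non-crossing perfect matchings on a circle, counted by C_9. So X = C_9 = 4862.
Parenthesizations of m factors correspond to full binary trees with m leaves, counted by C_{m−1}; m = 9 gives C_8. So Y = C_8 = 1430.
X − Y = 4862 − 1430 = 3432.

3432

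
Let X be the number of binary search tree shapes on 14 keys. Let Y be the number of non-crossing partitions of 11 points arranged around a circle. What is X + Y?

2733226

There are C_n binary search tree shapes on n keys; with n = 14 that is C_14. So X = C_14 = 2674440.
Non-crossing partitions of an n-element set are counted by C_n; here n = 11. So Y = C_11 = 58786.
X + Y = 2674440 + 58786 = 2733226.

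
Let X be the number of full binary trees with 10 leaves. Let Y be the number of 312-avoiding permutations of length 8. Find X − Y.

Full binary trees with 10 leaves have 10−1 = 9 internal nodes, so there are C_9 of them. So X = C_9 = 4862.
For any fixed pattern of length 3, the pattern-avoiding permutations of [8] number C_8. So Y = C_8 = 1430.
X − Y = 4862 − 1430 = 3432.

3432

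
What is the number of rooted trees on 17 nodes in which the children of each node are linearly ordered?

35357670

Rooted ordered (plane) trees on m nodes have m−1 edges and are counted by C_{m−1}; m = 17 gives C_16.
C_16 = 35357670.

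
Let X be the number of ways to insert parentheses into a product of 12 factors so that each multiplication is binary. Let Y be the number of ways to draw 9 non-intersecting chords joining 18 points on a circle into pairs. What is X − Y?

Bracketing 12 factors into binary products is counted by C_{12−1} = C_11. So X = C_11 = 58786.
Non-crossing perfect matchings of 2n points on a circle are counted by C_n; with 18 points, n = 9. So Y = C_9 = 4862.
X − Y = 58786 − 4862 = 53924.

53924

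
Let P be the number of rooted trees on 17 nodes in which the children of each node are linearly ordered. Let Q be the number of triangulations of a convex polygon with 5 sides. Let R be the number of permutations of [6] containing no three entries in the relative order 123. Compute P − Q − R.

35357533

Rooted ordered (plane) trees on m nodes have m−1 edges and are counted by C_{m−1}; m = 17 gives C_16. So P = C_16 = 35357670.
The number of triangulations of a 5-gon is the Catalan number C_3 (index = sides − 2). So Q = C_3 = 5.
Permutations of [n] avoiding any single length-3 pattern are counted by C_n; here n = 6. So R = C_6 = 132.
P − Q − R = 35357670 − 5 − 132 = 35357533.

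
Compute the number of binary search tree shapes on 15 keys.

9694845

Binary trees (left/right distinguished) on n nodes are counted by C_n; here n = 15.
C_15 = C(30,15)/16 = 155117520/16 = 9694845.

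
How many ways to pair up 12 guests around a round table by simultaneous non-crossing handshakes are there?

132

Non-crossing handshake pairings of 2n people are counted by C_n; 12 people gives n = 6.
C_6 = C(12,6)/7 = 924/7 = 132.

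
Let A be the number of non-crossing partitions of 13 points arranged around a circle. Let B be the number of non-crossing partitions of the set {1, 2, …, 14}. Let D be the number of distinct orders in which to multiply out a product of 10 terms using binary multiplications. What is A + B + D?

Non-crossing partitions of an n-element set are counted by C_n; here n = 13. So A = C_13 = 742900.
The non-crossing partitions of [14] form a lattice of size C_14. So B = C_14 = 2674440.
Bracketing 10 factors into binary products is counted by C_{10−1} = C_9. So D = C_9 = 4862.
A + B + D = 742900 + 2674440 + 4862 = 3422202.

3422202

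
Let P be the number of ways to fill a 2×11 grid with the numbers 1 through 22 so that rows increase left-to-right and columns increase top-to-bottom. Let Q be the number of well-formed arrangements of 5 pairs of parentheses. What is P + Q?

Standard Young tableaux of shape 2×n are counted by C_n; here n = 11. So P = C_11 = 58786.
A balanced arrangement of 5 bracket pairs is a Dyck word of semilength 5, so the count is C_5. So Q = C_5 = 42.
P + Q = 58786 + 42 = 58828.

58828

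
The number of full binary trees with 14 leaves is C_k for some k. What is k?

A full binary tree with L leaves has L−1 internal nodes and is counted by C_{L−1}; L = 14 gives C_13.

13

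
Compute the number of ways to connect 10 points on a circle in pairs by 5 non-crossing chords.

42

Pairing 10 circle points by 5 non-crossing chords gives C_5 matchings.
C_5 = C_4 · 2(2·4+1)/(4+2) = 14 · 18/6 = 42.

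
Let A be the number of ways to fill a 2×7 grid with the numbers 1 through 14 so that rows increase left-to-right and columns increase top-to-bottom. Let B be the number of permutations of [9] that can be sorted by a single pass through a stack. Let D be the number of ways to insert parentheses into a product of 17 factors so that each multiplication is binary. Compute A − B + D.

By the hook-length formula (or a Dyck-path bijection), SYT of shape 2×7 number C_7. So A = C_7 = 429.
Stack-sortable permutations are exactly the 231-avoiding ones, counted by C_n; here n = 9. So B = C_9 = 4862.
Ways to associate a product of 17 factors correspond to binary trees on 17 leaves, so the count is C_16. So D = C_16 = 35357670.
A − B + D = 429 − 4862 + 35357670 = 35353237.

35353237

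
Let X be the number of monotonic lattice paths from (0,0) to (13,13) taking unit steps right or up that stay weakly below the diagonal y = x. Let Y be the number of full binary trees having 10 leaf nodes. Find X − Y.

Monotone paths in an n×n grid that stay weakly below the diagonal are counted by C_n; here n = 13. So X = C_13 = 742900.
Full binary trees with 10 leaves have 10−1 = 9 internal nodes, so there are C_9 of them. So Y = C_9 = 4862.
X − Y = 742900 − 4862 = 738038.

738038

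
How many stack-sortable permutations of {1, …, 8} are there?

Stack-sortable permutations are exactly the 231-avoiding ones, counted by C_n; here n = 8.
C_8 = C(16,8)/9 = 12870/9 = 1430.

1430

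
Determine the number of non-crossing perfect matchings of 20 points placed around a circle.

16796

Pairing 20 circle points by 10 non-crossing chords gives C_10 matchings.
C_10 = 16796.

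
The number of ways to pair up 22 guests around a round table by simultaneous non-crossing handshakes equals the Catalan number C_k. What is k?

With 22 = 2·11 people, non-crossing handshake pairings are non-crossing perfect matchings on a circle, counted by C_11.

11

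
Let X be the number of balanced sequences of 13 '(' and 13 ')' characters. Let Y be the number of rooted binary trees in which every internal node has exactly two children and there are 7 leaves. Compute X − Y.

A balanced arrangement of 13 bracket pairs is a Dyck word of semilength 13, so the count is C_13. So X = C_13 = 742900.
A full binary tree with L leaves has L−1 internal nodes and is counted by C_{L−1}; L = 7 gives C_6. So Y = C_6 = 132.
X − Y = 742900 − 132 = 742768.

742768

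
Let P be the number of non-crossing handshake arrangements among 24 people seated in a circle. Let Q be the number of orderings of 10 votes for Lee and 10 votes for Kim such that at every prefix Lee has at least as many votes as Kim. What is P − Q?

191216

Non-crossing handshake pairings of 2n people are counted by C_n; 24 people gives n = 12. So P = C_12 = 208012.
Ballot sequences with n votes each where one side never trails are Dyck words, counted by C_n; here n = 10. So Q = C_10 = 16796.
P − Q = 208012 − 16796 = 191216.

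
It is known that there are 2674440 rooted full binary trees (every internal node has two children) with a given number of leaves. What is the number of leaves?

15

Full binary trees with L leaves are counted by C_{L−1}, and C_14 = 2674440.
So the index is 14, and the number of leaves is 14 + 1 = 15.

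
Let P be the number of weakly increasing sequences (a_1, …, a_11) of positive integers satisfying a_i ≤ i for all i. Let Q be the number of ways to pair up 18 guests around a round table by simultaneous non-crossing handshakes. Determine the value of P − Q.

53924

Weakly increasing sequences with a_i ≤ i biject with Dyck paths of semilength 11, so there are C_11. So P = C_11 = 58786.
Non-crossing handshake pairings of 2n people are counted by C_n; 18 people gives n = 9. So Q = C_9 = 4862.
P − Q = 58786 − 4862 = 53924.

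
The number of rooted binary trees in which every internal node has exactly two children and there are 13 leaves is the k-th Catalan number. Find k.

12

Full binary trees with 13 leaves have 13−1 = 12 internal nodes, so there are C_12 of them.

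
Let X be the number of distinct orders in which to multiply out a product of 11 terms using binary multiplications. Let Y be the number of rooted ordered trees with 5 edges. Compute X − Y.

16754

Ways to associate a product of 11 factors correspond to binary trees on 11 leaves, so the count is C_10. So X = C_10 = 16796.
Rooted ordered trees with n edges are counted by C_n; here n = 5. So Y = C_5 = 42.
X − Y = 16796 − 42 = 16754.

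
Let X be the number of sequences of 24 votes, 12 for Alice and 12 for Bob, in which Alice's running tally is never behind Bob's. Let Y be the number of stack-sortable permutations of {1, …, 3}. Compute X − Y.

Ballot sequences with n votes each where one side never trails are Dyck words, counted by C_n; here n = 12. So X = C_12 = 208012.
Stack-sortable permutations are exactly the 231-avoiding ones, counted by C_n; here n = 3. So Y = C_3 = 5.
X − Y = 208012 − 5 = 208007.

208007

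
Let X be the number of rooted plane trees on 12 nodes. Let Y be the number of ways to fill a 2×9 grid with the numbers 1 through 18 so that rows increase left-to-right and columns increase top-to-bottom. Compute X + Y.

63648

Rooted ordered (plane) trees on m nodes have m−1 edges and are counted by C_{m−1}; m = 12 gives C_11. So X = C_11 = 58786.
Standard Young tableaux of shape 2×n are counted by C_n; here n = 9. So Y = C_9 = 4862.
X + Y = 58786 + 4862 = 63648.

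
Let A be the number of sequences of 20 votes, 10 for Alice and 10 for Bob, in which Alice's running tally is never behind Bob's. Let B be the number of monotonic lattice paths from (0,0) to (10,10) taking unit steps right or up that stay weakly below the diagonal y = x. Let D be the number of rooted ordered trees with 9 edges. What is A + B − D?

Reading a vote for the leader as '(' and for the other as ')' turns such a sequence into a balanced string of 10 pairs, so the count is C_10. So A = C_10 = 16796.
Sub-diagonal monotone paths from (0,0) to (10,10) biject with Dyck paths of semilength 10, giving C_10. So B = C_10 = 16796.
A rooted plane tree with 9 edges has 10 nodes, and the count is C_9. So D = C_9 = 4862.
A + B − D = 16796 + 16796 − 4862 = 28730.

28730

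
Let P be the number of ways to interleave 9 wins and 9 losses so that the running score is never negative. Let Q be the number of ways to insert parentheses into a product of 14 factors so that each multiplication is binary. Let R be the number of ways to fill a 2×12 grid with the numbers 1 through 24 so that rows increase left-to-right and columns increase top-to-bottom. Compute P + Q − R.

539750

Reading a vote for the leader as '(' and for the other as ')' turns such a sequence into a balanced string of 9 pairs, so the count is C_9. So P = C_9 = 4862.
Bracketing 14 factors into binary products is counted by C_{14−1} = C_13. So Q = C_13 = 742900.
By the hook-length formula (or a Dyck-path bijection), SYT of shape 2×12 number C_12. So R = C_12 = 208012.
P + Q − R = 4862 + 742900 − 208012 = 539750.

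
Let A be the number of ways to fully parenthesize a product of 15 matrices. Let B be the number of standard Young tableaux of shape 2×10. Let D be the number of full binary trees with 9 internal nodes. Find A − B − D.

2652782

Parenthesizations of m factors correspond to full binary trees with m leaves, counted by C_{m−1}; m = 15 gives C_14. So A = C_14 = 2674440.
Standard Young tableaux of shape 2×n are counted by C_n; here n = 10. So B = C_10 = 16796.
The number of full binary trees on 9 internal nodes is the Catalan number C_9. So D = C_9 = 4862.
A − B − D = 2674440 − 16796 − 4862 = 2652782.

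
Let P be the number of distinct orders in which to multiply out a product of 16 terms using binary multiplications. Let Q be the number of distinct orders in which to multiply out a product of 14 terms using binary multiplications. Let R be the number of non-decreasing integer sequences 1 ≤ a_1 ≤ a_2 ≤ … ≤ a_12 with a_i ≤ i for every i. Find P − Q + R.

9159957

Bracketing 16 factors into binary products is counted by C_{16−1} = C_15. So P = C_15 = 9694845.
Parenthesizations of m factors correspond to full binary trees with m leaves, counted by C_{m−1}; m = 14 gives C_13. So Q = C_13 = 742900.
Weakly increasing sequences with a_i ≤ i biject with Dyck paths of semilength 12, so there are C_12. So R = C_12 = 208012.
P − Q + R = 9694845 − 742900 + 208012 = 9159957.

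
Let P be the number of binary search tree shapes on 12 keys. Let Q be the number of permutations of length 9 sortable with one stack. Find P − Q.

203150

Binary trees (left/right distinguished) on n nodes are counted by C_n; here n = 12. So P = C_12 = 208012.
By Knuth's characterisation, the stack-sortable permutations of length 9 are the 231-avoiders, numbering C_9. So Q = C_9 = 4862.
P − Q = 208012 − 4862 = 203150.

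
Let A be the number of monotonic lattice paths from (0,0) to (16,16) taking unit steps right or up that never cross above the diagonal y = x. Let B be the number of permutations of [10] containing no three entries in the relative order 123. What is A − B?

35340874

Sub-diagonal monotone paths from (0,0) to (16,16) biject with Dyck paths of semilength 16, giving C_16. So A = C_16 = 35357670.
For any fixed pattern of length 3, the pattern-avoiding permutations of [10] number C_10. So B = C_10 = 16796.
A − B = 35357670 − 16796 = 35340874.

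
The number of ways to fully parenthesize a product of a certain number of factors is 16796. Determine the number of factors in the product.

11

Parenthesizations of m factors are counted by C_{m−1}; 16796 = C_10.
So the index is 10, and the number of factors is 10 + 1 = 11.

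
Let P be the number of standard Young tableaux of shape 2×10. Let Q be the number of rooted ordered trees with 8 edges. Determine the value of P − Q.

By the hook-length formula (or a Dyck-path bijection), SYT of shape 2×10 number C_10. So P = C_10 = 16796.
A rooted plane tree with 8 edges has 9 nodes, and the count is C_8. So Q = C_8 = 1430.
P − Q = 16796 − 1430 = 15366.

15366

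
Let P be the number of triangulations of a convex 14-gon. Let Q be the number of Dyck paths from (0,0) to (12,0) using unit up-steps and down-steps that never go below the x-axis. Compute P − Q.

207880

A convex 14-gon is triangulated into 12 triangles, and the number of such triangulations is the Catalan number C_{14−2} = C_12. So P = C_12 = 208012.
Paths of 6 up- and 6 down-steps that never dip below the axis are Dyck paths; their count is C_6. So Q = C_6 = 132.
P − Q = 208012 − 132 = 207880.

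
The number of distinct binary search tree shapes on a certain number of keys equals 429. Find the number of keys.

7

Binary search tree shapes on n keys are counted by C_n. Since C_7 = 429, the index is 7.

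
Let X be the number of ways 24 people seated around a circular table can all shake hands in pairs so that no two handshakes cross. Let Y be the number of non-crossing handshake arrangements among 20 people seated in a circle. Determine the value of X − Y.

191216

Non-crossing handshake pairings of 2n people are counted by C_n; 24 people gives n = 12. So X = C_12 = 208012.
With 20 = 2·10 people, non-crossing handshake pairings are non-crossing perfect matchings on a circle, counted by C_10. So Y = C_10 = 16796.
X − Y = 208012 − 16796 = 191216.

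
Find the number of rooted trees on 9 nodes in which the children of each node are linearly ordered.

Rooted ordered (plane) trees on m nodes have m−1 edges and are counted by C_{m−1}; m = 9 gives C_8.
C_8 = 1430.

1430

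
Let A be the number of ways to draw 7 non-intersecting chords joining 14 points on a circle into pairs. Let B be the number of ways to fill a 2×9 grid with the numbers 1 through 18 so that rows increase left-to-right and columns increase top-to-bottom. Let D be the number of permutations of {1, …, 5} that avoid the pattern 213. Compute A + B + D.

Non-crossing perfect matchings of 2n points on a circle are counted by C_n; with 14 points, n = 7. So A = C_7 = 429.
Standard Young tableaux of shape 2×n are counted by C_n; here n = 9. So B = C_9 = 4862.
For any fixed pattern of length 3, the pattern-avoiding permutations of [5] number C_5. So D = C_5 = 42.
A + B + D = 429 + 4862 + 42 = 5333.

5333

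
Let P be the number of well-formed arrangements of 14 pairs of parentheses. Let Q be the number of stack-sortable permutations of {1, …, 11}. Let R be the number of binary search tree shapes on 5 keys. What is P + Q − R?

A balanced arrangement of 14 bracket pairs is a Dyck word of semilength 14, so the count is C_14. So P = C_14 = 2674440.
Stack-sortable permutations are exactly the 231-avoiding ones, counted by C_n; here n = 11. So Q = C_11 = 58786.
There are C_n binary search tree shapes on n keys; with n = 5 that is C_5. So R = C_5 = 42.
P + Q − R = 2674440 + 58786 − 42 = 2733184.

2733184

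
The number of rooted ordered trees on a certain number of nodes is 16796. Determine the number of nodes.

Rooted ordered trees on m nodes are counted by C_{m−1}; 16796 = C_10.
So the index is 10, and the number of nodes is 10 + 1 = 11.

11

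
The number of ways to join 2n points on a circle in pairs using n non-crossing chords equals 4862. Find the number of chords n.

Non-crossing pairings of 2n points on a circle are counted by C_n. The Catalan number equal to 4862 is C_9.

9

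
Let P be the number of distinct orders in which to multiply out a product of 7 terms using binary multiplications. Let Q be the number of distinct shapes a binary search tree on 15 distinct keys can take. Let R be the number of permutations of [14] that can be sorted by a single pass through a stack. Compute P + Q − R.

Parenthesizations of m factors correspond to full binary trees with m leaves, counted by C_{m−1}; m = 7 gives C_6. So P = C_6 = 132.
Rooted binary trees with 15 nodes (each child slot possibly empty) number C_15. So Q = C_15 = 9694845.
By Knuth's characterisation, the stack-sortable permutations of length 14 are the 231-avoiders, numbering C_14. So R = C_14 = 2674440.
P + Q − R = 132 + 9694845 − 2674440 = 7020537.

7020537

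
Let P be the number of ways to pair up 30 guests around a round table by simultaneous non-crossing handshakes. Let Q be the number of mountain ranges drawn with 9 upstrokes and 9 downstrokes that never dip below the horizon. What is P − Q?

9689983

Non-crossing handshake pairings of 2n people are counted by C_n; 30 people gives n = 15. So P = C_15 = 9694845.
Dyck paths of semilength n (length 2n) are counted by C_n; here n = 9. So Q = C_9 = 4862.
P − Q = 9694845 − 4862 = 9689983.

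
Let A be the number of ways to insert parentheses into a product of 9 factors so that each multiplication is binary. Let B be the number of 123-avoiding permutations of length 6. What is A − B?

Parenthesizations of m factors correspond to full binary trees with m leaves, counted by C_{m−1}; m = 9 gives C_8. So A = C_8 = 1430.
For any fixed pattern of length 3, the pattern-avoiding permutations of [6] number C_6. So B = C_6 = 132.
A − B = 1430 − 132 = 1298.

1298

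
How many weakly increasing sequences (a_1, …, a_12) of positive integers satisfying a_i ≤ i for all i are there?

Such sub-staircase sequences of length n are counted by C_n; here n = 12.
C_12 = C(24,12)/13 = 2704156/13 = 208012.

208012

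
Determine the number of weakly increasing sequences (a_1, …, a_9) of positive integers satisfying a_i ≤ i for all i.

4862

Such sub-staircase sequences of length n are counted by C_n; here n = 9.
C_9 = C_8 · 2(2·8+1)/(8+2) = 1430 · 34/10 = 4862.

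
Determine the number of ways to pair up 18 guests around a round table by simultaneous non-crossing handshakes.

Non-crossing handshake pairings of 2n people are counted by C_n; 18 people gives n = 9.
C_9 = C(18,9)/10 = 48620/10 = 4862.

4862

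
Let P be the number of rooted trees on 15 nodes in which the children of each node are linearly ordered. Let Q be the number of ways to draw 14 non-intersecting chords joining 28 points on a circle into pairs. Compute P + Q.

Rooted ordered (plane) trees on m nodes have m−1 edges and are counted by C_{m−1}; m = 15 gives C_14. So P = C_14 = 2674440.
Non-crossing perfect matchings of 2n points on a circle are counted by C_n; with 28 points, n = 14. So Q = C_14 = 2674440.
P + Q = 2674440 + 2674440 = 5348880.

5348880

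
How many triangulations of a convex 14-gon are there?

A convex 14-gon is triangulated into 12 triangles, and the number of such triangulations is the Catalan number C_{14−2} = C_12.
C_12 = C_11 · 2(2·11+1)/(11+2) = 58786 · 46/13 = 208012.

208012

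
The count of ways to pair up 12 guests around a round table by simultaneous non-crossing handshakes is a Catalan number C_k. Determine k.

6

Non-crossing handshake pairings of 2n people are counted by C_n; 12 people gives n = 6.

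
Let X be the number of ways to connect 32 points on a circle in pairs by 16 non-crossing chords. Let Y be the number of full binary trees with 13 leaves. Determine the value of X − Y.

35149658

Non-crossing perfect matchings of 2n points on a circle are counted by C_n; with 32 points, n = 16. So X = C_16 = 35357670.
Full binary trees with 13 leaves have 13−1 = 12 internal nodes, so there are C_12 of them. So Y = C_12 = 208012.
X − Y = 35357670 − 208012 = 35149658.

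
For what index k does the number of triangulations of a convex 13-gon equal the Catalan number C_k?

11

A convex 13-gon is triangulated into 11 triangles, and the number of such triangulations is the Catalan number C_{13−2} = C_11.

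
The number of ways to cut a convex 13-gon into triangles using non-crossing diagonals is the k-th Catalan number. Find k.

11

The number of triangulations of a 13-gon is the Catalan number C_11 (index = sides − 2).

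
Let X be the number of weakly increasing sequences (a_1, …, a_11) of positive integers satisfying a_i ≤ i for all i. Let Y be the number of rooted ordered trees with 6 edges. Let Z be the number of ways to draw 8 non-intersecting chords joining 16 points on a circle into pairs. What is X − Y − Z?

Weakly increasing sequences with a_i ≤ i biject with Dyck paths of semilength 11, so there are C_11. So X = C_11 = 58786.
A rooted plane tree with 6 edges has 7 nodes, and the count is C_6. So Y = C_6 = 132.
Pairing 16 circle points by 8 non-crossing chords gives C_8 matchings. So Z = C_8 = 1430.
X − Y − Z = 58786 − 132 − 1430 = 57224.

57224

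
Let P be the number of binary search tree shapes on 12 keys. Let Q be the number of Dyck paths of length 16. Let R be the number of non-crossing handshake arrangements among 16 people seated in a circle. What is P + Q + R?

210872

Rooted binary trees with 12 nodes (each child slot possibly empty) number C_12. So P = C_12 = 208012.
A Dyck path with 8 up-steps and 8 down-steps has semilength 8, so there are C_8 of them. So Q = C_8 = 1430.
With 16 = 2·8 people, non-crossing handshake pairings are non-crossing perfect matchings on a circle, counted by C_8. So R = C_8 = 1430.
P + Q + R = 208012 + 1430 + 1430 = 210872.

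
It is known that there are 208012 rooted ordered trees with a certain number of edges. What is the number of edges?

Rooted ordered trees with n edges are counted by C_n; 208012 = C_12.

12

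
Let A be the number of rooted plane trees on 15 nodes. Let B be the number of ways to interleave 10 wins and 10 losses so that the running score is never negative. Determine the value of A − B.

2657644

A rooted plane tree on 15 nodes has 14 edges, and such trees are counted by C_14. So A = C_14 = 2674440.
Ballot sequences with n votes each where one side never trails are Dyck words, counted by C_n; here n = 10. So B = C_10 = 16796.
A − B = 2674440 − 16796 = 2657644.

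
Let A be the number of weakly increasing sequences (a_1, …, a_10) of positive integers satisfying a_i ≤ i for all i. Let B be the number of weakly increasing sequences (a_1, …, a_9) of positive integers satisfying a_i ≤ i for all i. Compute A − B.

11934

Weakly increasing sequences with a_i ≤ i biject with Dyck paths of semilength 10, so there are C_10. So A = C_10 = 16796.
Weakly increasing sequences with a_i ≤ i biject with Dyck paths of semilength 9, so there are C_9. So B = C_9 = 4862.
A − B = 16796 − 4862 = 11934.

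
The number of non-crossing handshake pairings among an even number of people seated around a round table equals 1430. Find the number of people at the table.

16

Non-crossing handshake pairings of 2n people are counted by C_n. Since C_8 = 1430, the index is 8.
So n = 8, and there are 2n = 16 people.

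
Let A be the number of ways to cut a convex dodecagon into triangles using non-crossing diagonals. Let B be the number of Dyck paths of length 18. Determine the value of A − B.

11934

Triangulations of a convex m-gon are counted by C_{m−2}; with m = 12 this is C_10. So A = C_10 = 16796.
Paths of 9 up- and 9 down-steps that never dip below the axis are Dyck paths; their count is C_9. So B = C_9 = 4862.
A − B = 16796 − 4862 = 11934.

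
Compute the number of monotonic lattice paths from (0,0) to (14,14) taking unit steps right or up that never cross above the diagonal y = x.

2674440

Sub-diagonal monotone paths from (0,0) to (14,14) biject with Dyck paths of semilength 14, giving C_14.
C_14 = C(28,14)/15 = 40116600/15 = 2674440.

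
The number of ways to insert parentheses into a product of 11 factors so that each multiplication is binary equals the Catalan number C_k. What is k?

10

Bracketing 11 factors into binary products is counted by C_{11−1} = C_10.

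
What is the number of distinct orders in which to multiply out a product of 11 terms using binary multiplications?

16796

Parenthesizations of m factors correspond to full binary trees with m leaves, counted by C_{m−1}; m = 11 gives C_10.
C_10 = C(20,10)/11 = 184756/11 = 16796.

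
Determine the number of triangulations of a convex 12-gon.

A convex 12-gon is triangulated into 10 triangles, and the number of such triangulations is the Catalan number C_{12−2} = C_10.
C_10 = C(20,10)/11 = 184756/11 = 16796.

16796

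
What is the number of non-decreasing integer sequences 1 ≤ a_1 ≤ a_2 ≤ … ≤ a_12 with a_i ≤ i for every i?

Such sub-staircase sequences of length n are counted by C_n; here n = 12.
C_12 = C(24,12)/13 = 2704156/13 = 208012.

208012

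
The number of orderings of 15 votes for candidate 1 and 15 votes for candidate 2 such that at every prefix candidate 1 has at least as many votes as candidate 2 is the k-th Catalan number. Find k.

Ballot sequences with n votes each where one side never trails are Dyck words, counted by C_n; here n = 15.

15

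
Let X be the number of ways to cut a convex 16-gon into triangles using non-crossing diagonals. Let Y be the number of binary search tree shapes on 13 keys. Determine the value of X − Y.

1931540

A convex 16-gon is triangulated into 14 triangles, and the number of such triangulations is the Catalan number C_{16−2} = C_14. So X = C_14 = 2674440.
Binary trees (left/right distinguished) on n nodes are counted by C_n; here n = 13. So Y = C_13 = 742900.
X − Y = 2674440 − 742900 = 1931540.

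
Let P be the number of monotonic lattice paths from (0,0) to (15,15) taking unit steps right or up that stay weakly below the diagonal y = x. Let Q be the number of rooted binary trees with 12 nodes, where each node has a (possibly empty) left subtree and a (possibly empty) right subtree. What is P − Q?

9486833

Sub-diagonal monotone paths from (0,0) to (15,15) biject with Dyck paths of semilength 15, giving C_15. So P = C_15 = 9694845.
There are C_n binary search tree shapes on n keys; with n = 12 that is C_12. So Q = C_12 = 208012.
P − Q = 9694845 − 208012 = 9486833.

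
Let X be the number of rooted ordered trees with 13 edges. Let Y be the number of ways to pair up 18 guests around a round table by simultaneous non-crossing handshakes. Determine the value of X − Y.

738038

Rooted ordered trees with n edges are counted by C_n; here n = 13. So X = C_13 = 742900.
With 18 = 2·9 people, non-crossing handshake pairings are non-crossing perfect matchings on a circle, counted by C_9. So Y = C_9 = 4862.
X − Y = 742900 − 4862 = 738038.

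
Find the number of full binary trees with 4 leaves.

5

Full binary trees with 4 leaves have 4−1 = 3 internal nodes, so there are C_3 of them.
C_3 = 5.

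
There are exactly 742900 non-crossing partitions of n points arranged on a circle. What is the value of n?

Non-crossing partitions of [n] are counted by C_n, and C_13 = 742900.

13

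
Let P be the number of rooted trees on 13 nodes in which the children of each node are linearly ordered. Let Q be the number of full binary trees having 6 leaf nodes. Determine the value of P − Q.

Rooted ordered (plane) trees on m nodes have m−1 edges and are counted by C_{m−1}; m = 13 gives C_12. So P = C_12 = 208012.
Full binary trees with 6 leaves have 6−1 = 5 internal nodes, so there are C_5 of them. So Q = C_5 = 42.
P − Q = 208012 − 42 = 207970.

207970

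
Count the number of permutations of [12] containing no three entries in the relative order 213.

208012

For any fixed pattern of length 3, the pattern-avoiding permutations of [12] number C_12.
C_12 = C(24,12)/13 = 2704156/13 = 208012.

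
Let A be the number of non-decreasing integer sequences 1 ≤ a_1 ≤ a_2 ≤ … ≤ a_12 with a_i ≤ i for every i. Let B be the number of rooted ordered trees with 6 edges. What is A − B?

Such sub-staircase sequences of length n are counted by C_n; here n = 12. So A = C_12 = 208012.
Rooted ordered trees with n edges are counted by C_n; here n = 6. So B = C_6 = 132.
A − B = 208012 − 132 = 207880.

207880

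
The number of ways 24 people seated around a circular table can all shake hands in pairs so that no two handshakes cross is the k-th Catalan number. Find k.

12

With 24 = 2·12 people, non-crossing handshake pairings are non-crossing perfect matchings on a circle, counted by C_12.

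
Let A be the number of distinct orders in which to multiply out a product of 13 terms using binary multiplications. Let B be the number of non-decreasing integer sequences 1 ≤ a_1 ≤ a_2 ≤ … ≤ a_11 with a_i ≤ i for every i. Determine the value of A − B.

149226

Ways to associate a product of 13 factors correspond to binary trees on 13 leaves, so the count is C_12. So A = C_12 = 208012.
Such sub-staircase sequences of length n are counted by C_n; here n = 11. So B = C_11 = 58786.
A − B = 208012 − 58786 = 149226.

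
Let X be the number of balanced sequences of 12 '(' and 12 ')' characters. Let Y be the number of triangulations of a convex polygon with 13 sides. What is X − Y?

A balanced arrangement of 12 bracket pairs is a Dyck word of semilength 12, so the count is C_12. So X = C_12 = 208012.
A convex 13-gon is triangulated into 11 triangles, and the number of such triangulations is the Catalan number C_{13−2} = C_11. So Y = C_11 = 58786.
X − Y = 208012 − 58786 = 149226.

149226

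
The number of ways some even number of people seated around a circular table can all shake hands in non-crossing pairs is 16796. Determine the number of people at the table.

Non-crossing handshake pairings of 2n people are counted by C_n. Since C_10 = 16796, the index is 10.
So n = 10, and there are 2n = 20 people.

20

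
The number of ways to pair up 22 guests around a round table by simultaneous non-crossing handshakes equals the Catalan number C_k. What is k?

11

Non-crossing handshake pairings of 2n people are counted by C_n; 22 people gives n = 11.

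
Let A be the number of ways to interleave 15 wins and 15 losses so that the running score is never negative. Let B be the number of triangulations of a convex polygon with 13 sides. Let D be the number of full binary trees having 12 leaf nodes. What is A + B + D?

9812417

Reading a vote for the leader as '(' and for the other as ')' turns such a sequence into a balanced string of 15 pairs, so the count is C_15. So A = C_15 = 9694845.
Triangulations of a convex m-gon are counted by C_{m−2}; with m = 13 this is C_11. So B = C_11 = 58786.
Full binary trees with 12 leaves have 12−1 = 11 internal nodes, so there are C_11 of them. So D = C_11 = 58786.
A + B + D = 9694845 + 58786 + 58786 = 9812417.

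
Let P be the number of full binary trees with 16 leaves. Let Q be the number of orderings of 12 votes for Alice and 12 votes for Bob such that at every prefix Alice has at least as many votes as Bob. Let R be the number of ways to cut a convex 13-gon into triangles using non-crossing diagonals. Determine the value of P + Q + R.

Full binary trees with 16 leaves have 16−1 = 15 internal nodes, so there are C_15 of them. So P = C_15 = 9694845.
Ballot sequences with n votes each where one side never trails are Dyck words, counted by C_n; here n = 12. So Q = C_12 = 208012.
Triangulations of a convex m-gon are counted by C_{m−2}; with m = 13 this is C_11. So R = C_11 = 58786.
P + Q + R = 9694845 + 208012 + 58786 = 9961643.

9961643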